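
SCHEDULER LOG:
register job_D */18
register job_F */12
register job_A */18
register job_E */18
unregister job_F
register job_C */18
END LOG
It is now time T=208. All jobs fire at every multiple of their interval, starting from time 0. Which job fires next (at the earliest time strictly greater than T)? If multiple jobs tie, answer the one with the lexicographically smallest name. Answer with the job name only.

Answer: job_A

Derivation:
Op 1: register job_D */18 -> active={job_D:*/18}
Op 2: register job_F */12 -> active={job_D:*/18, job_F:*/12}
Op 3: register job_A */18 -> active={job_A:*/18, job_D:*/18, job_F:*/12}
Op 4: register job_E */18 -> active={job_A:*/18, job_D:*/18, job_E:*/18, job_F:*/12}
Op 5: unregister job_F -> active={job_A:*/18, job_D:*/18, job_E:*/18}
Op 6: register job_C */18 -> active={job_A:*/18, job_C:*/18, job_D:*/18, job_E:*/18}
  job_A: interval 18, next fire after T=208 is 216
  job_C: interval 18, next fire after T=208 is 216
  job_D: interval 18, next fire after T=208 is 216
  job_E: interval 18, next fire after T=208 is 216
Earliest = 216, winner (lex tiebreak) = job_A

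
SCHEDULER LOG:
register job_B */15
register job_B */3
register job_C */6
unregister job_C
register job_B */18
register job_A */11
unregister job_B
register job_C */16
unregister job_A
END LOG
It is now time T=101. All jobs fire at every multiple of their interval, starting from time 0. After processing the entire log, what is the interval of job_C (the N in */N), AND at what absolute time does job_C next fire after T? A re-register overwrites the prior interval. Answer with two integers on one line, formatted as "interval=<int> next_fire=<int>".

Answer: interval=16 next_fire=112

Derivation:
Op 1: register job_B */15 -> active={job_B:*/15}
Op 2: register job_B */3 -> active={job_B:*/3}
Op 3: register job_C */6 -> active={job_B:*/3, job_C:*/6}
Op 4: unregister job_C -> active={job_B:*/3}
Op 5: register job_B */18 -> active={job_B:*/18}
Op 6: register job_A */11 -> active={job_A:*/11, job_B:*/18}
Op 7: unregister job_B -> active={job_A:*/11}
Op 8: register job_C */16 -> active={job_A:*/11, job_C:*/16}
Op 9: unregister job_A -> active={job_C:*/16}
Final interval of job_C = 16
Next fire of job_C after T=101: (101//16+1)*16 = 112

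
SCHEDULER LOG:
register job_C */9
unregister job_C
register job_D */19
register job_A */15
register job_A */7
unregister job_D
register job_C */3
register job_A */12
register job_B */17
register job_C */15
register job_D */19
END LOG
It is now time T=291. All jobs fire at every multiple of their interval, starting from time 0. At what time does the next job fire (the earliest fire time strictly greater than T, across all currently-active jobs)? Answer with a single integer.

Answer: 300

Derivation:
Op 1: register job_C */9 -> active={job_C:*/9}
Op 2: unregister job_C -> active={}
Op 3: register job_D */19 -> active={job_D:*/19}
Op 4: register job_A */15 -> active={job_A:*/15, job_D:*/19}
Op 5: register job_A */7 -> active={job_A:*/7, job_D:*/19}
Op 6: unregister job_D -> active={job_A:*/7}
Op 7: register job_C */3 -> active={job_A:*/7, job_C:*/3}
Op 8: register job_A */12 -> active={job_A:*/12, job_C:*/3}
Op 9: register job_B */17 -> active={job_A:*/12, job_B:*/17, job_C:*/3}
Op 10: register job_C */15 -> active={job_A:*/12, job_B:*/17, job_C:*/15}
Op 11: register job_D */19 -> active={job_A:*/12, job_B:*/17, job_C:*/15, job_D:*/19}
  job_A: interval 12, next fire after T=291 is 300
  job_B: interval 17, next fire after T=291 is 306
  job_C: interval 15, next fire after T=291 is 300
  job_D: interval 19, next fire after T=291 is 304
Earliest fire time = 300 (job job_A)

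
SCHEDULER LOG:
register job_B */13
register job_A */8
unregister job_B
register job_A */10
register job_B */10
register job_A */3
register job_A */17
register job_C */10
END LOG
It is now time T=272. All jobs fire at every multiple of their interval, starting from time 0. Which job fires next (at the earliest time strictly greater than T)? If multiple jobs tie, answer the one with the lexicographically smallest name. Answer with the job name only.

Answer: job_B

Derivation:
Op 1: register job_B */13 -> active={job_B:*/13}
Op 2: register job_A */8 -> active={job_A:*/8, job_B:*/13}
Op 3: unregister job_B -> active={job_A:*/8}
Op 4: register job_A */10 -> active={job_A:*/10}
Op 5: register job_B */10 -> active={job_A:*/10, job_B:*/10}
Op 6: register job_A */3 -> active={job_A:*/3, job_B:*/10}
Op 7: register job_A */17 -> active={job_A:*/17, job_B:*/10}
Op 8: register job_C */10 -> active={job_A:*/17, job_B:*/10, job_C:*/10}
  job_A: interval 17, next fire after T=272 is 289
  job_B: interval 10, next fire after T=272 is 280
  job_C: interval 10, next fire after T=272 is 280
Earliest = 280, winner (lex tiebreak) = job_B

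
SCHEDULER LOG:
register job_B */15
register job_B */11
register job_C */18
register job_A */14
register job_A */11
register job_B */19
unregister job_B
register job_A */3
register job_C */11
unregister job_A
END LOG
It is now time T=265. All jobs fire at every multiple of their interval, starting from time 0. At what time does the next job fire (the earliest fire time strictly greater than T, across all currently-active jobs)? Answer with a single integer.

Op 1: register job_B */15 -> active={job_B:*/15}
Op 2: register job_B */11 -> active={job_B:*/11}
Op 3: register job_C */18 -> active={job_B:*/11, job_C:*/18}
Op 4: register job_A */14 -> active={job_A:*/14, job_B:*/11, job_C:*/18}
Op 5: register job_A */11 -> active={job_A:*/11, job_B:*/11, job_C:*/18}
Op 6: register job_B */19 -> active={job_A:*/11, job_B:*/19, job_C:*/18}
Op 7: unregister job_B -> active={job_A:*/11, job_C:*/18}
Op 8: register job_A */3 -> active={job_A:*/3, job_C:*/18}
Op 9: register job_C */11 -> active={job_A:*/3, job_C:*/11}
Op 10: unregister job_A -> active={job_C:*/11}
  job_C: interval 11, next fire after T=265 is 275
Earliest fire time = 275 (job job_C)

Answer: 275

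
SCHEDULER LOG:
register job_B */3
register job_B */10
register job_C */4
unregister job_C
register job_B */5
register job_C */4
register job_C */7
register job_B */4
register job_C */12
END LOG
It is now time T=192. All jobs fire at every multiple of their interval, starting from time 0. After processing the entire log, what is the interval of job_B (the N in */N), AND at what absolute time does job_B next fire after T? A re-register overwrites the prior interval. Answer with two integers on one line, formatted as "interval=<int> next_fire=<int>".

Op 1: register job_B */3 -> active={job_B:*/3}
Op 2: register job_B */10 -> active={job_B:*/10}
Op 3: register job_C */4 -> active={job_B:*/10, job_C:*/4}
Op 4: unregister job_C -> active={job_B:*/10}
Op 5: register job_B */5 -> active={job_B:*/5}
Op 6: register job_C */4 -> active={job_B:*/5, job_C:*/4}
Op 7: register job_C */7 -> active={job_B:*/5, job_C:*/7}
Op 8: register job_B */4 -> active={job_B:*/4, job_C:*/7}
Op 9: register job_C */12 -> active={job_B:*/4, job_C:*/12}
Final interval of job_B = 4
Next fire of job_B after T=192: (192//4+1)*4 = 196

Answer: interval=4 next_fire=196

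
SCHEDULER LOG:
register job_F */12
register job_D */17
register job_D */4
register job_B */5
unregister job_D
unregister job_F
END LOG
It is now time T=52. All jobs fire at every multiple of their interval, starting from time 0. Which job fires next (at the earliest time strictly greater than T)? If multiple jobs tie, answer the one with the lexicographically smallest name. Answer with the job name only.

Answer: job_B

Derivation:
Op 1: register job_F */12 -> active={job_F:*/12}
Op 2: register job_D */17 -> active={job_D:*/17, job_F:*/12}
Op 3: register job_D */4 -> active={job_D:*/4, job_F:*/12}
Op 4: register job_B */5 -> active={job_B:*/5, job_D:*/4, job_F:*/12}
Op 5: unregister job_D -> active={job_B:*/5, job_F:*/12}
Op 6: unregister job_F -> active={job_B:*/5}
  job_B: interval 5, next fire after T=52 is 55
Earliest = 55, winner (lex tiebreak) = job_B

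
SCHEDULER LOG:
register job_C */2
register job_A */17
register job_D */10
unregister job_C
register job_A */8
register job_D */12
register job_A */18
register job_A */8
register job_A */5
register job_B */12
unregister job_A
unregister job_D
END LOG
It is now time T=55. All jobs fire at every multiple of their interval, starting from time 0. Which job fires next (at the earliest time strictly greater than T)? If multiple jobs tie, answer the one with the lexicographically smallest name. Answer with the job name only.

Answer: job_B

Derivation:
Op 1: register job_C */2 -> active={job_C:*/2}
Op 2: register job_A */17 -> active={job_A:*/17, job_C:*/2}
Op 3: register job_D */10 -> active={job_A:*/17, job_C:*/2, job_D:*/10}
Op 4: unregister job_C -> active={job_A:*/17, job_D:*/10}
Op 5: register job_A */8 -> active={job_A:*/8, job_D:*/10}
Op 6: register job_D */12 -> active={job_A:*/8, job_D:*/12}
Op 7: register job_A */18 -> active={job_A:*/18, job_D:*/12}
Op 8: register job_A */8 -> active={job_A:*/8, job_D:*/12}
Op 9: register job_A */5 -> active={job_A:*/5, job_D:*/12}
Op 10: register job_B */12 -> active={job_A:*/5, job_B:*/12, job_D:*/12}
Op 11: unregister job_A -> active={job_B:*/12, job_D:*/12}
Op 12: unregister job_D -> active={job_B:*/12}
  job_B: interval 12, next fire after T=55 is 60
Earliest = 60, winner (lex tiebreak) = job_B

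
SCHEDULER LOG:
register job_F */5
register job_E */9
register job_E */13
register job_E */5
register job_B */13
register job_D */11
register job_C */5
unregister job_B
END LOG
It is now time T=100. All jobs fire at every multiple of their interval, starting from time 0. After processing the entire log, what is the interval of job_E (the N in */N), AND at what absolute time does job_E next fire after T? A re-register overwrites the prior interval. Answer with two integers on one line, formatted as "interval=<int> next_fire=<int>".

Answer: interval=5 next_fire=105

Derivation:
Op 1: register job_F */5 -> active={job_F:*/5}
Op 2: register job_E */9 -> active={job_E:*/9, job_F:*/5}
Op 3: register job_E */13 -> active={job_E:*/13, job_F:*/5}
Op 4: register job_E */5 -> active={job_E:*/5, job_F:*/5}
Op 5: register job_B */13 -> active={job_B:*/13, job_E:*/5, job_F:*/5}
Op 6: register job_D */11 -> active={job_B:*/13, job_D:*/11, job_E:*/5, job_F:*/5}
Op 7: register job_C */5 -> active={job_B:*/13, job_C:*/5, job_D:*/11, job_E:*/5, job_F:*/5}
Op 8: unregister job_B -> active={job_C:*/5, job_D:*/11, job_E:*/5, job_F:*/5}
Final interval of job_E = 5
Next fire of job_E after T=100: (100//5+1)*5 = 105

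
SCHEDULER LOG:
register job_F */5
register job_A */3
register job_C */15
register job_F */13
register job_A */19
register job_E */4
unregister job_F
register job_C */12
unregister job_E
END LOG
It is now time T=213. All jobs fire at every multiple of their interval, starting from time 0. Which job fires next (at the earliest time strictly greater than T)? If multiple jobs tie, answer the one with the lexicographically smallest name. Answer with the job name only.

Op 1: register job_F */5 -> active={job_F:*/5}
Op 2: register job_A */3 -> active={job_A:*/3, job_F:*/5}
Op 3: register job_C */15 -> active={job_A:*/3, job_C:*/15, job_F:*/5}
Op 4: register job_F */13 -> active={job_A:*/3, job_C:*/15, job_F:*/13}
Op 5: register job_A */19 -> active={job_A:*/19, job_C:*/15, job_F:*/13}
Op 6: register job_E */4 -> active={job_A:*/19, job_C:*/15, job_E:*/4, job_F:*/13}
Op 7: unregister job_F -> active={job_A:*/19, job_C:*/15, job_E:*/4}
Op 8: register job_C */12 -> active={job_A:*/19, job_C:*/12, job_E:*/4}
Op 9: unregister job_E -> active={job_A:*/19, job_C:*/12}
  job_A: interval 19, next fire after T=213 is 228
  job_C: interval 12, next fire after T=213 is 216
Earliest = 216, winner (lex tiebreak) = job_C

Answer: job_C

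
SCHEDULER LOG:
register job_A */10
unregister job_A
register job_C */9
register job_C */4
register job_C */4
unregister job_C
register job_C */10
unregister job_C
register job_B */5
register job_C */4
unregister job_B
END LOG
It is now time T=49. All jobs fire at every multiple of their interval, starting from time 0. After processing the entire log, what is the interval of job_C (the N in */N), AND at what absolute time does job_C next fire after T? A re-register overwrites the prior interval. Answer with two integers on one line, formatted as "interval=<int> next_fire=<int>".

Answer: interval=4 next_fire=52

Derivation:
Op 1: register job_A */10 -> active={job_A:*/10}
Op 2: unregister job_A -> active={}
Op 3: register job_C */9 -> active={job_C:*/9}
Op 4: register job_C */4 -> active={job_C:*/4}
Op 5: register job_C */4 -> active={job_C:*/4}
Op 6: unregister job_C -> active={}
Op 7: register job_C */10 -> active={job_C:*/10}
Op 8: unregister job_C -> active={}
Op 9: register job_B */5 -> active={job_B:*/5}
Op 10: register job_C */4 -> active={job_B:*/5, job_C:*/4}
Op 11: unregister job_B -> active={job_C:*/4}
Final interval of job_C = 4
Next fire of job_C after T=49: (49//4+1)*4 = 52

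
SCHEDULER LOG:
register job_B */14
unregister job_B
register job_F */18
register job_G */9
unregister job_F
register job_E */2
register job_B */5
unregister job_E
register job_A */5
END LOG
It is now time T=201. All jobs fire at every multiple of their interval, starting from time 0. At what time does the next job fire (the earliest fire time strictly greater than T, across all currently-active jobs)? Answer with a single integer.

Op 1: register job_B */14 -> active={job_B:*/14}
Op 2: unregister job_B -> active={}
Op 3: register job_F */18 -> active={job_F:*/18}
Op 4: register job_G */9 -> active={job_F:*/18, job_G:*/9}
Op 5: unregister job_F -> active={job_G:*/9}
Op 6: register job_E */2 -> active={job_E:*/2, job_G:*/9}
Op 7: register job_B */5 -> active={job_B:*/5, job_E:*/2, job_G:*/9}
Op 8: unregister job_E -> active={job_B:*/5, job_G:*/9}
Op 9: register job_A */5 -> active={job_A:*/5, job_B:*/5, job_G:*/9}
  job_A: interval 5, next fire after T=201 is 205
  job_B: interval 5, next fire after T=201 is 205
  job_G: interval 9, next fire after T=201 is 207
Earliest fire time = 205 (job job_A)

Answer: 205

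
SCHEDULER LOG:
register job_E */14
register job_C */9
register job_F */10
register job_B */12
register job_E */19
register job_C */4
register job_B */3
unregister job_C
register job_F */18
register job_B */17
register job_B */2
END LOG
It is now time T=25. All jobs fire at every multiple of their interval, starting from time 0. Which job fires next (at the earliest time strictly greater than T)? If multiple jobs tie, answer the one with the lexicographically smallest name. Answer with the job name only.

Op 1: register job_E */14 -> active={job_E:*/14}
Op 2: register job_C */9 -> active={job_C:*/9, job_E:*/14}
Op 3: register job_F */10 -> active={job_C:*/9, job_E:*/14, job_F:*/10}
Op 4: register job_B */12 -> active={job_B:*/12, job_C:*/9, job_E:*/14, job_F:*/10}
Op 5: register job_E */19 -> active={job_B:*/12, job_C:*/9, job_E:*/19, job_F:*/10}
Op 6: register job_C */4 -> active={job_B:*/12, job_C:*/4, job_E:*/19, job_F:*/10}
Op 7: register job_B */3 -> active={job_B:*/3, job_C:*/4, job_E:*/19, job_F:*/10}
Op 8: unregister job_C -> active={job_B:*/3, job_E:*/19, job_F:*/10}
Op 9: register job_F */18 -> active={job_B:*/3, job_E:*/19, job_F:*/18}
Op 10: register job_B */17 -> active={job_B:*/17, job_E:*/19, job_F:*/18}
Op 11: register job_B */2 -> active={job_B:*/2, job_E:*/19, job_F:*/18}
  job_B: interval 2, next fire after T=25 is 26
  job_E: interval 19, next fire after T=25 is 38
  job_F: interval 18, next fire after T=25 is 36
Earliest = 26, winner (lex tiebreak) = job_B

Answer: job_B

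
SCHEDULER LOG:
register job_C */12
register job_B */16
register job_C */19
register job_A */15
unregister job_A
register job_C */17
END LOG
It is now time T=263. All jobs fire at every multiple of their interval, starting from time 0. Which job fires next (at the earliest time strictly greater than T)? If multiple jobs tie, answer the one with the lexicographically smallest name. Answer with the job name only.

Op 1: register job_C */12 -> active={job_C:*/12}
Op 2: register job_B */16 -> active={job_B:*/16, job_C:*/12}
Op 3: register job_C */19 -> active={job_B:*/16, job_C:*/19}
Op 4: register job_A */15 -> active={job_A:*/15, job_B:*/16, job_C:*/19}
Op 5: unregister job_A -> active={job_B:*/16, job_C:*/19}
Op 6: register job_C */17 -> active={job_B:*/16, job_C:*/17}
  job_B: interval 16, next fire after T=263 is 272
  job_C: interval 17, next fire after T=263 is 272
Earliest = 272, winner (lex tiebreak) = job_B

Answer: job_B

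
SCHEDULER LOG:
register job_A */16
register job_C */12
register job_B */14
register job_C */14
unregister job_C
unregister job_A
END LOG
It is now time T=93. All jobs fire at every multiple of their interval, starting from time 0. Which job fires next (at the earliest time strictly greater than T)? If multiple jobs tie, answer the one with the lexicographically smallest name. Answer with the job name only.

Answer: job_B

Derivation:
Op 1: register job_A */16 -> active={job_A:*/16}
Op 2: register job_C */12 -> active={job_A:*/16, job_C:*/12}
Op 3: register job_B */14 -> active={job_A:*/16, job_B:*/14, job_C:*/12}
Op 4: register job_C */14 -> active={job_A:*/16, job_B:*/14, job_C:*/14}
Op 5: unregister job_C -> active={job_A:*/16, job_B:*/14}
Op 6: unregister job_A -> active={job_B:*/14}
  job_B: interval 14, next fire after T=93 is 98
Earliest = 98, winner (lex tiebreak) = job_B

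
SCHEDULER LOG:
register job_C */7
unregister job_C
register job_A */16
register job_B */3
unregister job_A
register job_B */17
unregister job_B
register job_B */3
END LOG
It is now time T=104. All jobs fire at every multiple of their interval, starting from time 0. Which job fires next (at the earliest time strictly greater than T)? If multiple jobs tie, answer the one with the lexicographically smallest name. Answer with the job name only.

Answer: job_B

Derivation:
Op 1: register job_C */7 -> active={job_C:*/7}
Op 2: unregister job_C -> active={}
Op 3: register job_A */16 -> active={job_A:*/16}
Op 4: register job_B */3 -> active={job_A:*/16, job_B:*/3}
Op 5: unregister job_A -> active={job_B:*/3}
Op 6: register job_B */17 -> active={job_B:*/17}
Op 7: unregister job_B -> active={}
Op 8: register job_B */3 -> active={job_B:*/3}
  job_B: interval 3, next fire after T=104 is 105
Earliest = 105, winner (lex tiebreak) = job_B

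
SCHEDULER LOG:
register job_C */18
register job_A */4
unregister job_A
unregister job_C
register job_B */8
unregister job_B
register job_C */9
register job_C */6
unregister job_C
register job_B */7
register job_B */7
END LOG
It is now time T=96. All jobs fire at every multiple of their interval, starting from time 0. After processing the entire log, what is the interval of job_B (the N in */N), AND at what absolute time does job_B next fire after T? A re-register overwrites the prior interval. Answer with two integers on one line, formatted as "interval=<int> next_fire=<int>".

Op 1: register job_C */18 -> active={job_C:*/18}
Op 2: register job_A */4 -> active={job_A:*/4, job_C:*/18}
Op 3: unregister job_A -> active={job_C:*/18}
Op 4: unregister job_C -> active={}
Op 5: register job_B */8 -> active={job_B:*/8}
Op 6: unregister job_B -> active={}
Op 7: register job_C */9 -> active={job_C:*/9}
Op 8: register job_C */6 -> active={job_C:*/6}
Op 9: unregister job_C -> active={}
Op 10: register job_B */7 -> active={job_B:*/7}
Op 11: register job_B */7 -> active={job_B:*/7}
Final interval of job_B = 7
Next fire of job_B after T=96: (96//7+1)*7 = 98

Answer: interval=7 next_fire=98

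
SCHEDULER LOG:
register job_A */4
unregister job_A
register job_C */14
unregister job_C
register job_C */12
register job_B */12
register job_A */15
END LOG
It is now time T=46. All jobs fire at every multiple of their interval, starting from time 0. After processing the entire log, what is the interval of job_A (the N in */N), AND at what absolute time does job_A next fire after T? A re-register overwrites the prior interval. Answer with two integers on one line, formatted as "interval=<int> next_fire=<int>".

Op 1: register job_A */4 -> active={job_A:*/4}
Op 2: unregister job_A -> active={}
Op 3: register job_C */14 -> active={job_C:*/14}
Op 4: unregister job_C -> active={}
Op 5: register job_C */12 -> active={job_C:*/12}
Op 6: register job_B */12 -> active={job_B:*/12, job_C:*/12}
Op 7: register job_A */15 -> active={job_A:*/15, job_B:*/12, job_C:*/12}
Final interval of job_A = 15
Next fire of job_A after T=46: (46//15+1)*15 = 60

Answer: interval=15 next_fire=60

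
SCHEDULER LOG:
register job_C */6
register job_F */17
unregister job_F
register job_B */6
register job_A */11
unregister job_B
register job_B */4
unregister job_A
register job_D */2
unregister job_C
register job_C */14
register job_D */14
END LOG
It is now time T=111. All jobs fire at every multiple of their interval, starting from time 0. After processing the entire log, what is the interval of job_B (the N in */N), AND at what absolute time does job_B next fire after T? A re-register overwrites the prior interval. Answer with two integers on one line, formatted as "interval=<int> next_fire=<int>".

Answer: interval=4 next_fire=112

Derivation:
Op 1: register job_C */6 -> active={job_C:*/6}
Op 2: register job_F */17 -> active={job_C:*/6, job_F:*/17}
Op 3: unregister job_F -> active={job_C:*/6}
Op 4: register job_B */6 -> active={job_B:*/6, job_C:*/6}
Op 5: register job_A */11 -> active={job_A:*/11, job_B:*/6, job_C:*/6}
Op 6: unregister job_B -> active={job_A:*/11, job_C:*/6}
Op 7: register job_B */4 -> active={job_A:*/11, job_B:*/4, job_C:*/6}
Op 8: unregister job_A -> active={job_B:*/4, job_C:*/6}
Op 9: register job_D */2 -> active={job_B:*/4, job_C:*/6, job_D:*/2}
Op 10: unregister job_C -> active={job_B:*/4, job_D:*/2}
Op 11: register job_C */14 -> active={job_B:*/4, job_C:*/14, job_D:*/2}
Op 12: register job_D */14 -> active={job_B:*/4, job_C:*/14, job_D:*/14}
Final interval of job_B = 4
Next fire of job_B after T=111: (111//4+1)*4 = 112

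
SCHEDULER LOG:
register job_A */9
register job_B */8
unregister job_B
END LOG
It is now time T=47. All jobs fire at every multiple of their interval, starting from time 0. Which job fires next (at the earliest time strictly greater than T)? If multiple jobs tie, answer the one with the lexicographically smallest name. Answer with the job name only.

Answer: job_A

Derivation:
Op 1: register job_A */9 -> active={job_A:*/9}
Op 2: register job_B */8 -> active={job_A:*/9, job_B:*/8}
Op 3: unregister job_B -> active={job_A:*/9}
  job_A: interval 9, next fire after T=47 is 54
Earliest = 54, winner (lex tiebreak) = job_A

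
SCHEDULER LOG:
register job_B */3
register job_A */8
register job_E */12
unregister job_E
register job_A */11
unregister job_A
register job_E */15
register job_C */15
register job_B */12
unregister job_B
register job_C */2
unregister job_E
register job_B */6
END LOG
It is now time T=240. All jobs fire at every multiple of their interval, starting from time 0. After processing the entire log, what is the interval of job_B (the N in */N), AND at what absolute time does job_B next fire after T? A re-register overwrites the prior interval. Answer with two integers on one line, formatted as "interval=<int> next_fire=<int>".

Answer: interval=6 next_fire=246

Derivation:
Op 1: register job_B */3 -> active={job_B:*/3}
Op 2: register job_A */8 -> active={job_A:*/8, job_B:*/3}
Op 3: register job_E */12 -> active={job_A:*/8, job_B:*/3, job_E:*/12}
Op 4: unregister job_E -> active={job_A:*/8, job_B:*/3}
Op 5: register job_A */11 -> active={job_A:*/11, job_B:*/3}
Op 6: unregister job_A -> active={job_B:*/3}
Op 7: register job_E */15 -> active={job_B:*/3, job_E:*/15}
Op 8: register job_C */15 -> active={job_B:*/3, job_C:*/15, job_E:*/15}
Op 9: register job_B */12 -> active={job_B:*/12, job_C:*/15, job_E:*/15}
Op 10: unregister job_B -> active={job_C:*/15, job_E:*/15}
Op 11: register job_C */2 -> active={job_C:*/2, job_E:*/15}
Op 12: unregister job_E -> active={job_C:*/2}
Op 13: register job_B */6 -> active={job_B:*/6, job_C:*/2}
Final interval of job_B = 6
Next fire of job_B after T=240: (240//6+1)*6 = 246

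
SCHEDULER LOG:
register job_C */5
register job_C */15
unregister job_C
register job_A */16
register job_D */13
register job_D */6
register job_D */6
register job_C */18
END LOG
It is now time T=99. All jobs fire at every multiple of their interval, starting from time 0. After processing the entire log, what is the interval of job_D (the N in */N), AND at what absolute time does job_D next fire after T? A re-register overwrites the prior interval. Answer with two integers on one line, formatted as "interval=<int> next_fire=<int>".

Answer: interval=6 next_fire=102

Derivation:
Op 1: register job_C */5 -> active={job_C:*/5}
Op 2: register job_C */15 -> active={job_C:*/15}
Op 3: unregister job_C -> active={}
Op 4: register job_A */16 -> active={job_A:*/16}
Op 5: register job_D */13 -> active={job_A:*/16, job_D:*/13}
Op 6: register job_D */6 -> active={job_A:*/16, job_D:*/6}
Op 7: register job_D */6 -> active={job_A:*/16, job_D:*/6}
Op 8: register job_C */18 -> active={job_A:*/16, job_C:*/18, job_D:*/6}
Final interval of job_D = 6
Next fire of job_D after T=99: (99//6+1)*6 = 102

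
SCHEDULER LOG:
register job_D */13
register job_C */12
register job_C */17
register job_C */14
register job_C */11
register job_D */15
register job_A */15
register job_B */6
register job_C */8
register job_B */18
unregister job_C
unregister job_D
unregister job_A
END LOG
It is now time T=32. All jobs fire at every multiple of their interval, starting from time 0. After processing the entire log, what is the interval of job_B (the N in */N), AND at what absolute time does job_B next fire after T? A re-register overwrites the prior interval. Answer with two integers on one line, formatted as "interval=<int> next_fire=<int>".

Op 1: register job_D */13 -> active={job_D:*/13}
Op 2: register job_C */12 -> active={job_C:*/12, job_D:*/13}
Op 3: register job_C */17 -> active={job_C:*/17, job_D:*/13}
Op 4: register job_C */14 -> active={job_C:*/14, job_D:*/13}
Op 5: register job_C */11 -> active={job_C:*/11, job_D:*/13}
Op 6: register job_D */15 -> active={job_C:*/11, job_D:*/15}
Op 7: register job_A */15 -> active={job_A:*/15, job_C:*/11, job_D:*/15}
Op 8: register job_B */6 -> active={job_A:*/15, job_B:*/6, job_C:*/11, job_D:*/15}
Op 9: register job_C */8 -> active={job_A:*/15, job_B:*/6, job_C:*/8, job_D:*/15}
Op 10: register job_B */18 -> active={job_A:*/15, job_B:*/18, job_C:*/8, job_D:*/15}
Op 11: unregister job_C -> active={job_A:*/15, job_B:*/18, job_D:*/15}
Op 12: unregister job_D -> active={job_A:*/15, job_B:*/18}
Op 13: unregister job_A -> active={job_B:*/18}
Final interval of job_B = 18
Next fire of job_B after T=32: (32//18+1)*18 = 36

Answer: interval=18 next_fire=36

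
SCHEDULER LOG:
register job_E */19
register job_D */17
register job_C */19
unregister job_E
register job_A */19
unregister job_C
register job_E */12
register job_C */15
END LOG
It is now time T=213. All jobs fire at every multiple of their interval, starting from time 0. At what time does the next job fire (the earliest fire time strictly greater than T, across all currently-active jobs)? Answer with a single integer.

Answer: 216

Derivation:
Op 1: register job_E */19 -> active={job_E:*/19}
Op 2: register job_D */17 -> active={job_D:*/17, job_E:*/19}
Op 3: register job_C */19 -> active={job_C:*/19, job_D:*/17, job_E:*/19}
Op 4: unregister job_E -> active={job_C:*/19, job_D:*/17}
Op 5: register job_A */19 -> active={job_A:*/19, job_C:*/19, job_D:*/17}
Op 6: unregister job_C -> active={job_A:*/19, job_D:*/17}
Op 7: register job_E */12 -> active={job_A:*/19, job_D:*/17, job_E:*/12}
Op 8: register job_C */15 -> active={job_A:*/19, job_C:*/15, job_D:*/17, job_E:*/12}
  job_A: interval 19, next fire after T=213 is 228
  job_C: interval 15, next fire after T=213 is 225
  job_D: interval 17, next fire after T=213 is 221
  job_E: interval 12, next fire after T=213 is 216
Earliest fire time = 216 (job job_E)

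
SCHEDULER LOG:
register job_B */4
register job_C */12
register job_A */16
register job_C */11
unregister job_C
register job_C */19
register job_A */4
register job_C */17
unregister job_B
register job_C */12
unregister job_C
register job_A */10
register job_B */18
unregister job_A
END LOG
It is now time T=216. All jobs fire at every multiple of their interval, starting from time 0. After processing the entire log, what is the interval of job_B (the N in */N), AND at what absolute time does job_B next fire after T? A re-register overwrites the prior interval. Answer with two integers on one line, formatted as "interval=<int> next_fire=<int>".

Answer: interval=18 next_fire=234

Derivation:
Op 1: register job_B */4 -> active={job_B:*/4}
Op 2: register job_C */12 -> active={job_B:*/4, job_C:*/12}
Op 3: register job_A */16 -> active={job_A:*/16, job_B:*/4, job_C:*/12}
Op 4: register job_C */11 -> active={job_A:*/16, job_B:*/4, job_C:*/11}
Op 5: unregister job_C -> active={job_A:*/16, job_B:*/4}
Op 6: register job_C */19 -> active={job_A:*/16, job_B:*/4, job_C:*/19}
Op 7: register job_A */4 -> active={job_A:*/4, job_B:*/4, job_C:*/19}
Op 8: register job_C */17 -> active={job_A:*/4, job_B:*/4, job_C:*/17}
Op 9: unregister job_B -> active={job_A:*/4, job_C:*/17}
Op 10: register job_C */12 -> active={job_A:*/4, job_C:*/12}
Op 11: unregister job_C -> active={job_A:*/4}
Op 12: register job_A */10 -> active={job_A:*/10}
Op 13: register job_B */18 -> active={job_A:*/10, job_B:*/18}
Op 14: unregister job_A -> active={job_B:*/18}
Final interval of job_B = 18
Next fire of job_B after T=216: (216//18+1)*18 = 234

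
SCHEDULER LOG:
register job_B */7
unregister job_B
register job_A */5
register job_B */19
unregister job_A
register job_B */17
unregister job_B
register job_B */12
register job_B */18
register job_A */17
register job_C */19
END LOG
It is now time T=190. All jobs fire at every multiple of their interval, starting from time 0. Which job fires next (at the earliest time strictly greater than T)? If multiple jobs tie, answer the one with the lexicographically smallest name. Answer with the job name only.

Answer: job_B

Derivation:
Op 1: register job_B */7 -> active={job_B:*/7}
Op 2: unregister job_B -> active={}
Op 3: register job_A */5 -> active={job_A:*/5}
Op 4: register job_B */19 -> active={job_A:*/5, job_B:*/19}
Op 5: unregister job_A -> active={job_B:*/19}
Op 6: register job_B */17 -> active={job_B:*/17}
Op 7: unregister job_B -> active={}
Op 8: register job_B */12 -> active={job_B:*/12}
Op 9: register job_B */18 -> active={job_B:*/18}
Op 10: register job_A */17 -> active={job_A:*/17, job_B:*/18}
Op 11: register job_C */19 -> active={job_A:*/17, job_B:*/18, job_C:*/19}
  job_A: interval 17, next fire after T=190 is 204
  job_B: interval 18, next fire after T=190 is 198
  job_C: interval 19, next fire after T=190 is 209
Earliest = 198, winner (lex tiebreak) = job_B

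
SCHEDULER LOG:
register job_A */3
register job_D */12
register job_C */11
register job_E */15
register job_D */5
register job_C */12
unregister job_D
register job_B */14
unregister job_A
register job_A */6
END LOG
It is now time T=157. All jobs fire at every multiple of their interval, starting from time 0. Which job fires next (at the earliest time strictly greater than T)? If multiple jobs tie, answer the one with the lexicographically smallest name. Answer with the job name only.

Op 1: register job_A */3 -> active={job_A:*/3}
Op 2: register job_D */12 -> active={job_A:*/3, job_D:*/12}
Op 3: register job_C */11 -> active={job_A:*/3, job_C:*/11, job_D:*/12}
Op 4: register job_E */15 -> active={job_A:*/3, job_C:*/11, job_D:*/12, job_E:*/15}
Op 5: register job_D */5 -> active={job_A:*/3, job_C:*/11, job_D:*/5, job_E:*/15}
Op 6: register job_C */12 -> active={job_A:*/3, job_C:*/12, job_D:*/5, job_E:*/15}
Op 7: unregister job_D -> active={job_A:*/3, job_C:*/12, job_E:*/15}
Op 8: register job_B */14 -> active={job_A:*/3, job_B:*/14, job_C:*/12, job_E:*/15}
Op 9: unregister job_A -> active={job_B:*/14, job_C:*/12, job_E:*/15}
Op 10: register job_A */6 -> active={job_A:*/6, job_B:*/14, job_C:*/12, job_E:*/15}
  job_A: interval 6, next fire after T=157 is 162
  job_B: interval 14, next fire after T=157 is 168
  job_C: interval 12, next fire after T=157 is 168
  job_E: interval 15, next fire after T=157 is 165
Earliest = 162, winner (lex tiebreak) = job_A

Answer: job_A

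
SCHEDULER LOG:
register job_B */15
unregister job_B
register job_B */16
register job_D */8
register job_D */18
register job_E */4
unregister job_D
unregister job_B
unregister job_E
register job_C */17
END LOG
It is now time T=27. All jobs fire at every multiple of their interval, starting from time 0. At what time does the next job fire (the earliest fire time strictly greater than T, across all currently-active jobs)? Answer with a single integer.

Op 1: register job_B */15 -> active={job_B:*/15}
Op 2: unregister job_B -> active={}
Op 3: register job_B */16 -> active={job_B:*/16}
Op 4: register job_D */8 -> active={job_B:*/16, job_D:*/8}
Op 5: register job_D */18 -> active={job_B:*/16, job_D:*/18}
Op 6: register job_E */4 -> active={job_B:*/16, job_D:*/18, job_E:*/4}
Op 7: unregister job_D -> active={job_B:*/16, job_E:*/4}
Op 8: unregister job_B -> active={job_E:*/4}
Op 9: unregister job_E -> active={}
Op 10: register job_C */17 -> active={job_C:*/17}
  job_C: interval 17, next fire after T=27 is 34
Earliest fire time = 34 (job job_C)

Answer: 34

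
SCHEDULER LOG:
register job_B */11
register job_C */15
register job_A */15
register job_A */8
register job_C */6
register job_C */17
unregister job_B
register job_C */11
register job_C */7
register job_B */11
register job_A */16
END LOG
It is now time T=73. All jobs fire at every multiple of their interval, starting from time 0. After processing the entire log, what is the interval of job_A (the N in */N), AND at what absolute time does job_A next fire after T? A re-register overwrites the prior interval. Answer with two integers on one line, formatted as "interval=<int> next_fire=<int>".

Answer: interval=16 next_fire=80

Derivation:
Op 1: register job_B */11 -> active={job_B:*/11}
Op 2: register job_C */15 -> active={job_B:*/11, job_C:*/15}
Op 3: register job_A */15 -> active={job_A:*/15, job_B:*/11, job_C:*/15}
Op 4: register job_A */8 -> active={job_A:*/8, job_B:*/11, job_C:*/15}
Op 5: register job_C */6 -> active={job_A:*/8, job_B:*/11, job_C:*/6}
Op 6: register job_C */17 -> active={job_A:*/8, job_B:*/11, job_C:*/17}
Op 7: unregister job_B -> active={job_A:*/8, job_C:*/17}
Op 8: register job_C */11 -> active={job_A:*/8, job_C:*/11}
Op 9: register job_C */7 -> active={job_A:*/8, job_C:*/7}
Op 10: register job_B */11 -> active={job_A:*/8, job_B:*/11, job_C:*/7}
Op 11: register job_A */16 -> active={job_A:*/16, job_B:*/11, job_C:*/7}
Final interval of job_A = 16
Next fire of job_A after T=73: (73//16+1)*16 = 80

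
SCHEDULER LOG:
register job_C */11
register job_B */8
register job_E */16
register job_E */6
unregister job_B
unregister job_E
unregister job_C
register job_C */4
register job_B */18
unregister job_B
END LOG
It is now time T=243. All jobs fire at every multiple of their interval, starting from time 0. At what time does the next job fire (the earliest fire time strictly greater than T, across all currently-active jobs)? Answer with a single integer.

Answer: 244

Derivation:
Op 1: register job_C */11 -> active={job_C:*/11}
Op 2: register job_B */8 -> active={job_B:*/8, job_C:*/11}
Op 3: register job_E */16 -> active={job_B:*/8, job_C:*/11, job_E:*/16}
Op 4: register job_E */6 -> active={job_B:*/8, job_C:*/11, job_E:*/6}
Op 5: unregister job_B -> active={job_C:*/11, job_E:*/6}
Op 6: unregister job_E -> active={job_C:*/11}
Op 7: unregister job_C -> active={}
Op 8: register job_C */4 -> active={job_C:*/4}
Op 9: register job_B */18 -> active={job_B:*/18, job_C:*/4}
Op 10: unregister job_B -> active={job_C:*/4}
  job_C: interval 4, next fire after T=243 is 244
Earliest fire time = 244 (job job_C)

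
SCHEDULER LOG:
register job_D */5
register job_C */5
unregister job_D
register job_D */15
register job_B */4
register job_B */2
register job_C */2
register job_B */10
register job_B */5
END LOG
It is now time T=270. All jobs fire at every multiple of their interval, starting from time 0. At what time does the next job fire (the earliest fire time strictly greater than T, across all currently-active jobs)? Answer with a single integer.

Answer: 272

Derivation:
Op 1: register job_D */5 -> active={job_D:*/5}
Op 2: register job_C */5 -> active={job_C:*/5, job_D:*/5}
Op 3: unregister job_D -> active={job_C:*/5}
Op 4: register job_D */15 -> active={job_C:*/5, job_D:*/15}
Op 5: register job_B */4 -> active={job_B:*/4, job_C:*/5, job_D:*/15}
Op 6: register job_B */2 -> active={job_B:*/2, job_C:*/5, job_D:*/15}
Op 7: register job_C */2 -> active={job_B:*/2, job_C:*/2, job_D:*/15}
Op 8: register job_B */10 -> active={job_B:*/10, job_C:*/2, job_D:*/15}
Op 9: register job_B */5 -> active={job_B:*/5, job_C:*/2, job_D:*/15}
  job_B: interval 5, next fire after T=270 is 275
  job_C: interval 2, next fire after T=270 is 272
  job_D: interval 15, next fire after T=270 is 285
Earliest fire time = 272 (job job_C)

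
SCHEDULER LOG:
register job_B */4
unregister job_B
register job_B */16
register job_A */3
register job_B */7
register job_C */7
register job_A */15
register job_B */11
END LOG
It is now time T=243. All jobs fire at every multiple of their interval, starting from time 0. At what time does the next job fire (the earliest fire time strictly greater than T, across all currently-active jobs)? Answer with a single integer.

Op 1: register job_B */4 -> active={job_B:*/4}
Op 2: unregister job_B -> active={}
Op 3: register job_B */16 -> active={job_B:*/16}
Op 4: register job_A */3 -> active={job_A:*/3, job_B:*/16}
Op 5: register job_B */7 -> active={job_A:*/3, job_B:*/7}
Op 6: register job_C */7 -> active={job_A:*/3, job_B:*/7, job_C:*/7}
Op 7: register job_A */15 -> active={job_A:*/15, job_B:*/7, job_C:*/7}
Op 8: register job_B */11 -> active={job_A:*/15, job_B:*/11, job_C:*/7}
  job_A: interval 15, next fire after T=243 is 255
  job_B: interval 11, next fire after T=243 is 253
  job_C: interval 7, next fire after T=243 is 245
Earliest fire time = 245 (job job_C)

Answer: 245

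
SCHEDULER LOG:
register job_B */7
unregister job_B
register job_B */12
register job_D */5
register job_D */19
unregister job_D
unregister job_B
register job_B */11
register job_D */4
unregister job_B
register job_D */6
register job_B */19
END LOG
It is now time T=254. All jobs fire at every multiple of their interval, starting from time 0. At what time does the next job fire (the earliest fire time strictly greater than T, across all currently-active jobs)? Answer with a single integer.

Answer: 258

Derivation:
Op 1: register job_B */7 -> active={job_B:*/7}
Op 2: unregister job_B -> active={}
Op 3: register job_B */12 -> active={job_B:*/12}
Op 4: register job_D */5 -> active={job_B:*/12, job_D:*/5}
Op 5: register job_D */19 -> active={job_B:*/12, job_D:*/19}
Op 6: unregister job_D -> active={job_B:*/12}
Op 7: unregister job_B -> active={}
Op 8: register job_B */11 -> active={job_B:*/11}
Op 9: register job_D */4 -> active={job_B:*/11, job_D:*/4}
Op 10: unregister job_B -> active={job_D:*/4}
Op 11: register job_D */6 -> active={job_D:*/6}
Op 12: register job_B */19 -> active={job_B:*/19, job_D:*/6}
  job_B: interval 19, next fire after T=254 is 266
  job_D: interval 6, next fire after T=254 is 258
Earliest fire time = 258 (job job_D)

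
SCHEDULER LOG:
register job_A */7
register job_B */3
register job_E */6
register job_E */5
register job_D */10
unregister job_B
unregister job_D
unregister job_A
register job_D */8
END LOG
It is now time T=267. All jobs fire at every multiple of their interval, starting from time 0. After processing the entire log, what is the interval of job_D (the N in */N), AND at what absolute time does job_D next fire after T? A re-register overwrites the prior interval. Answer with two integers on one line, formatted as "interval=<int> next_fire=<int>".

Op 1: register job_A */7 -> active={job_A:*/7}
Op 2: register job_B */3 -> active={job_A:*/7, job_B:*/3}
Op 3: register job_E */6 -> active={job_A:*/7, job_B:*/3, job_E:*/6}
Op 4: register job_E */5 -> active={job_A:*/7, job_B:*/3, job_E:*/5}
Op 5: register job_D */10 -> active={job_A:*/7, job_B:*/3, job_D:*/10, job_E:*/5}
Op 6: unregister job_B -> active={job_A:*/7, job_D:*/10, job_E:*/5}
Op 7: unregister job_D -> active={job_A:*/7, job_E:*/5}
Op 8: unregister job_A -> active={job_E:*/5}
Op 9: register job_D */8 -> active={job_D:*/8, job_E:*/5}
Final interval of job_D = 8
Next fire of job_D after T=267: (267//8+1)*8 = 272

Answer: interval=8 next_fire=272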